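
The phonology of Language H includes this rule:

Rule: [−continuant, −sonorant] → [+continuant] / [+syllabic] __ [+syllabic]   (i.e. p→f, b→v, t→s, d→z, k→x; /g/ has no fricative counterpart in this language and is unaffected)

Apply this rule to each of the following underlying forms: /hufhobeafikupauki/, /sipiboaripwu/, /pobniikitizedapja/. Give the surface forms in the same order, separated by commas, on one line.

/hufhobeafikupauki/: /b/ is a stop between vowels /o/ and /e/, so it spirantizes to the fricative [v]. /k/ is a stop between vowels /i/ and /u/, so it spirantizes to the fricative [x]. /p/ is a stop between vowels /u/ and /a/, so it spirantizes to the fricative [f]. /k/ is a stop between vowels /u/ and /i/, so it spirantizes to the fricative [x]. → [hufhoveafixufauxi].
/sipiboaripwu/: /p/ is a stop between vowels /i/ and /i/, so it spirantizes to the fricative [f]. /b/ is a stop between vowels /i/ and /o/, so it spirantizes to the fricative [v]. → [sifivoaripwu].
/pobniikitizedapja/: /k/ is a stop between vowels /i/ and /i/, so it spirantizes to the fricative [x]. /t/ is a stop between vowels /i/ and /i/, so it spirantizes to the fricative [s]. /d/ is a stop between vowels /e/ and /a/, so it spirantizes to the fricative [z]. → [pobniixisizezapja].

hufhoveafixufauxi, sifivoaripwu, pobniixisizezapja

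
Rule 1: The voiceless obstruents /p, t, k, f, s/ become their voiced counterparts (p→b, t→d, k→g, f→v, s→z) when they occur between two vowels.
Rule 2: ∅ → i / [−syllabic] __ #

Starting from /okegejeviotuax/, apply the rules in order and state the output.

Rule 1 (intervocalic voicing): /k/ is a voiceless obstruent between vowels /o/ and /e/, so it voices to [g]. /t/ is a voiceless obstruent between vowels /o/ and /u/, so it voices to [d]. /okegejeviotuax/ → ogegejevioduax.
Rule 2 (final i-epenthesis): the form ends in the consonant /x/, so [i] is inserted word-finally. /ogegejevioduax/ → ogegejevioduaxi.

ogegejevioduaxi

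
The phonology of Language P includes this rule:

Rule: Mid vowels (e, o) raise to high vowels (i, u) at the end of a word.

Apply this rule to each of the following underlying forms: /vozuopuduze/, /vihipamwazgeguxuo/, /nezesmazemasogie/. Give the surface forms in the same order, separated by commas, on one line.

vozuopuduzi, vihipamwazgeguxuu, nezesmazemasogii

/vozuopuduze/: /e/ is a mid vowel in word-final position, so it raises to [i]. → [vozuopuduzi].
/vihipamwazgeguxuo/: /o/ is a mid vowel in word-final position, so it raises to [u]. → [vihipamwazgeguxuu].
/nezesmazemasogie/: /e/ is a mid vowel in word-final position, so it raises to [i]. → [nezesmazemasogii].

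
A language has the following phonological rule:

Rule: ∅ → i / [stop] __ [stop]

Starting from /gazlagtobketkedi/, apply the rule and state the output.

gazlagitobiketikedi

/g/ and /t/ form a stop–stop cluster, so [i] is inserted between them.
/b/ and /k/ form a stop–stop cluster, so [i] is inserted between them.
/t/ and /k/ form a stop–stop cluster, so [i] is inserted between them.
Surface form: [gazlagitobiketikedi].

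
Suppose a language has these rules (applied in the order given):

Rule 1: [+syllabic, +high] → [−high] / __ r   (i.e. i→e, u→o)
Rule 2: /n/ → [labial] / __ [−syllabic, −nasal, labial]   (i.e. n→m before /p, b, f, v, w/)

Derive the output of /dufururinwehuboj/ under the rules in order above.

dufororimwehuboj

Rule 1 (pre-rhotic lowering): /u/ is a high vowel immediately before /r/, so it lowers to [o]. /u/ is a high vowel immediately before /r/, so it lowers to [o]. /dufururinwehuboj/ → dufororinwehuboj.
Rule 2 (nasal place assimilation): /n/ precedes the labial consonant /w/, so it assimilates in place to [m]. /dufororinwehuboj/ → dufororimwehuboj.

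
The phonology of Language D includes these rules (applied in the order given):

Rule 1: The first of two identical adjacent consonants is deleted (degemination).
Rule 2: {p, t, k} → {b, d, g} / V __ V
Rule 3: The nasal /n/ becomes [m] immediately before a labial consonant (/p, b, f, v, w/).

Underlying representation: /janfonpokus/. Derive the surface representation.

jamfompogus

Rule 1 (degemination): no segment meets the environment; /janfonpokus/ is unchanged.
Rule 2 (intervocalic voicing): /k/ is a voiceless stop between vowels /o/ and /u/, so it voices to [g]. /janfonpokus/ → janfonpogus.
Rule 3 (nasal place assimilation): /n/ precedes the labial consonant /f/, so it assimilates in place to [m]. /n/ precedes the labial consonant /p/, so it assimilates in place to [m]. /janfonpogus/ → jamfompogus.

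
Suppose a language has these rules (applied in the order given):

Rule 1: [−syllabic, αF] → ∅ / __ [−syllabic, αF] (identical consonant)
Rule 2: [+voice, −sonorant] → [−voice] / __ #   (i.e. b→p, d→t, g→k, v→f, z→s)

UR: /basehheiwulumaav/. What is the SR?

baseheiwulumaaf

Rule 1 (degemination): /hh/ is a geminate; the first /h/ deletes. /basehheiwulumaav/ → baseheiwulumaav.
Rule 2 (final devoicing): /v/ is a voiced obstruent in word-final position, so it devoices to [f]. /baseheiwulumaav/ → baseheiwulumaaf.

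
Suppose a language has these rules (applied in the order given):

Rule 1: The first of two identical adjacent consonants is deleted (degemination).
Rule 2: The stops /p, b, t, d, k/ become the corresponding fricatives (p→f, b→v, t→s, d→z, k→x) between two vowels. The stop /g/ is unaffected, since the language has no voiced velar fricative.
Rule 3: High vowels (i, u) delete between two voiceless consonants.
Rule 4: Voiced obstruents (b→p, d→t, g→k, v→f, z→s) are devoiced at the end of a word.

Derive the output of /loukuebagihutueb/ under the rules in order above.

louxuevagihsuep

Rule 1 (degemination): no segment meets the environment; /loukuebagihutueb/ is unchanged.
Rule 2 (intervocalic spirantization): /k/ is a stop between vowels /u/ and /u/, so it spirantizes to the fricative [x]. /b/ is a stop between vowels /e/ and /a/, so it spirantizes to the fricative [v]. /t/ is a stop between vowels /u/ and /u/, so it spirantizes to the fricative [s]. /loukuebagihutueb/ → louxuevagihusueb.
Rule 3 (high vowel syncope): /u/ is a high vowel flanked by voiceless consonants /h/ and /s/, so it deletes. /louxuevagihusueb/ → louxuevagihsueb.
Rule 4 (final devoicing): /b/ is a voiced obstruent in word-final position, so it devoices to [p]. /louxuevagihsueb/ → louxuevagihsuep.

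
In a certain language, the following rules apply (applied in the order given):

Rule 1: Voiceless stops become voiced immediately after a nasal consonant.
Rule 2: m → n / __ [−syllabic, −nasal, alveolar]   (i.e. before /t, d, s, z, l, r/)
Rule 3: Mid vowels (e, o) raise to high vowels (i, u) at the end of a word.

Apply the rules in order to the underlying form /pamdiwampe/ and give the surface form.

pandiwambi

Rule 1 (post-nasal voicing): /p/ is a voiceless stop immediately after the nasal /m/, so it voices to [b]. /pamdiwampe/ → pamdiwambe.
Rule 2 (nasal place assimilation): /m/ precedes the alveolar consonant /d/, so it assimilates in place to [n]. /pamdiwambe/ → pandiwambe.
Rule 3 (final vowel raising): /e/ is a mid vowel in word-final position, so it raises to [i]. /pandiwambe/ → pandiwambi.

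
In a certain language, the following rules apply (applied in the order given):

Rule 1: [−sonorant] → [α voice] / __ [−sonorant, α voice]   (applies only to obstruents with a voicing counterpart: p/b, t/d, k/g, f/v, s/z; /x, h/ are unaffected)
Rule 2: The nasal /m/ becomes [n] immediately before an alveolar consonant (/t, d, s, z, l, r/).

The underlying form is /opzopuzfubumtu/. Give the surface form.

obzopusfubuntu

Rule 1 (regressive voicing assimilation): /p/ precedes the voiced obstruent /z/, so it voices to [b] by assimilation. /z/ precedes the voiceless obstruent /f/, so it devoices to [s] by assimilation. /opzopuzfubumtu/ → obzopusfubumtu.
Rule 2 (nasal place assimilation): /m/ precedes the alveolar consonant /t/, so it assimilates in place to [n]. /obzopusfubumtu/ → obzopusfubuntu.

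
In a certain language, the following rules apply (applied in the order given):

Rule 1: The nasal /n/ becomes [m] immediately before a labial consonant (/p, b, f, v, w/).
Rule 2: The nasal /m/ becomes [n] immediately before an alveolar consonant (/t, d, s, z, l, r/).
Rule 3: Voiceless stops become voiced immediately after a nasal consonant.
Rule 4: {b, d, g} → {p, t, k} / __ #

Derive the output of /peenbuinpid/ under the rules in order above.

peembuimbit

Rule 1 (nasal place assimilation): /n/ precedes the labial consonant /b/, so it assimilates in place to [m]. /n/ precedes the labial consonant /p/, so it assimilates in place to [m]. /peenbuinpid/ → peembuimpid.
Rule 2 (nasal place assimilation): no segment meets the environment; /peembuimpid/ is unchanged.
Rule 3 (post-nasal voicing): /p/ is a voiceless stop immediately after the nasal /m/, so it voices to [b]. /peembuimpid/ → peembuimbid.
Rule 4 (final devoicing): /d/ is a voiced stop in word-final position, so it devoices to [t]. /peembuimbid/ → peembuimbit.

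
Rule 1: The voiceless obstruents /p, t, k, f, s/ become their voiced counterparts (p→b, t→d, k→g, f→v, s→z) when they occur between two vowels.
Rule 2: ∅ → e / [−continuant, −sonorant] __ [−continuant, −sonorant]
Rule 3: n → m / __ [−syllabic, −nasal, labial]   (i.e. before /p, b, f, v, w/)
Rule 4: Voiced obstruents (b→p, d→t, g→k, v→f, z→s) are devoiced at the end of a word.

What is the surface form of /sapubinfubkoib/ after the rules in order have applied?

sabubimfubekoip

Rule 1 (intervocalic voicing): /p/ is a voiceless obstruent between vowels /a/ and /u/, so it voices to [b]. /sapubinfubkoib/ → sabubinfubkoib.
Rule 2 (stop-cluster e-epenthesis): /b/ and /k/ form a stop–stop cluster, so [e] is inserted between them. /sabubinfubkoib/ → sabubinfubekoib.
Rule 3 (nasal place assimilation): /n/ precedes the labial consonant /f/, so it assimilates in place to [m]. /sabubinfubekoib/ → sabubimfubekoib.
Rule 4 (final devoicing): /b/ is a voiced obstruent in word-final position, so it devoices to [p]. /sabubimfubekoib/ → sabubimfubekoip.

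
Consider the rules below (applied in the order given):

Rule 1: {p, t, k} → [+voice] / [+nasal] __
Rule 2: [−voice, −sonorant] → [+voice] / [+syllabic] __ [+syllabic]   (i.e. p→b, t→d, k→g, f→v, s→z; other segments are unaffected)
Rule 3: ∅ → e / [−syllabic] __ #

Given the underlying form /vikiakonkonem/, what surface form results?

vigiagongoneme

Rule 1 (post-nasal voicing): /k/ is a voiceless stop immediately after the nasal /n/, so it voices to [g]. /vikiakonkonem/ → vikiakongonem.
Rule 2 (intervocalic voicing): /k/ is a voiceless obstruent between vowels /i/ and /i/, so it voices to [g]. /k/ is a voiceless obstruent between vowels /a/ and /o/, so it voices to [g]. /vikiakongonem/ → vigiagongonem.
Rule 3 (final e-epenthesis): the form ends in the consonant /m/, so [e] is inserted word-finally. /vigiagongonem/ → vigiagongoneme.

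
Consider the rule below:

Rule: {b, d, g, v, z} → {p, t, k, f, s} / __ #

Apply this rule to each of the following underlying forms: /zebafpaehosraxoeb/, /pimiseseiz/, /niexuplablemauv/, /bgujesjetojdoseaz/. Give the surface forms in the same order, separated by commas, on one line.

zebafpaehosraxoep, pimiseseis, niexuplablemauf, bgujesjetojdoseas

/zebafpaehosraxoeb/: /b/ is a voiced obstruent in word-final position, so it devoices to [p]. → [zebafpaehosraxoep].
/pimiseseiz/: /z/ is a voiced obstruent in word-final position, so it devoices to [s]. → [pimiseseis].
/niexuplablemauv/: /v/ is a voiced obstruent in word-final position, so it devoices to [f]. → [niexuplablemauf].
/bgujesjetojdoseaz/: /z/ is a voiced obstruent in word-final position, so it devoices to [s]. → [bgujesjetojdoseas].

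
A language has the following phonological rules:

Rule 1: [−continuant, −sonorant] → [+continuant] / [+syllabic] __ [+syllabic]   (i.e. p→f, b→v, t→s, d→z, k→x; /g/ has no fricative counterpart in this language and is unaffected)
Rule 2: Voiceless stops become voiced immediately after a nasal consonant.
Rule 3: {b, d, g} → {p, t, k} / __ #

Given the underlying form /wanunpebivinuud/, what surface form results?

wanunbevivinuut

Rule 1 (intervocalic spirantization): /b/ is a stop between vowels /e/ and /i/, so it spirantizes to the fricative [v]. /wanunpebivinuud/ → wanunpevivinuud.
Rule 2 (post-nasal voicing): /p/ is a voiceless stop immediately after the nasal /n/, so it voices to [b]. /wanunpevivinuud/ → wanunbevivinuud.
Rule 3 (final devoicing): /d/ is a voiced stop in word-final position, so it devoices to [t]. /wanunbevivinuud/ → wanunbevivinuut.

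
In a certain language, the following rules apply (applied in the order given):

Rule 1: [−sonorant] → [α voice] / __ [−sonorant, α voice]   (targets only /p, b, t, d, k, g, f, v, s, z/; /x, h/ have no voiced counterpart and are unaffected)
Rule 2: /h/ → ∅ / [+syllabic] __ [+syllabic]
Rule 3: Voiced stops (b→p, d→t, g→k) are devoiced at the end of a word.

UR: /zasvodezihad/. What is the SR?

zazvodeziat

Rule 1 (regressive voicing assimilation): /s/ precedes the voiced obstruent /v/, so it voices to [z] by assimilation. /zasvodezihad/ → zazvodezihad.
Rule 2 (intervocalic h-deletion): /h/ occurs between vowels /i/ and /a/, so it deletes. /zazvodezihad/ → zazvodeziad.
Rule 3 (final devoicing): /d/ is a voiced stop in word-final position, so it devoices to [t]. /zazvodeziad/ → zazvodeziat.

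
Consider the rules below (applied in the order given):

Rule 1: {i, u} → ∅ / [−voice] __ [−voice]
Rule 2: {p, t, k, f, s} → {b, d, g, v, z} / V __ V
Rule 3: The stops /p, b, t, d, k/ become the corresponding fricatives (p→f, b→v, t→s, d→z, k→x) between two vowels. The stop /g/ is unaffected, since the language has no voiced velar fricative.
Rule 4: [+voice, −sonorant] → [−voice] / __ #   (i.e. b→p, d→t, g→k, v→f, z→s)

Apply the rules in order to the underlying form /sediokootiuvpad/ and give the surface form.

Rule 1 (high vowel syncope): no segment meets the environment; /sediokootiuvpad/ is unchanged.
Rule 2 (intervocalic voicing): /k/ is a voiceless obstruent between vowels /o/ and /o/, so it voices to [g]. /t/ is a voiceless obstruent between vowels /o/ and /i/, so it voices to [d]. /sediokootiuvpad/ → sediogoodiuvpad.
Rule 3 (intervocalic spirantization): /d/ is a stop between vowels /e/ and /i/, so it spirantizes to the fricative [z]. /d/ is a stop between vowels /o/ and /i/, so it spirantizes to the fricative [z]. /sediogoodiuvpad/ → seziogooziuvpad.
Rule 4 (final devoicing): /d/ is a voiced obstruent in word-final position, so it devoices to [t]. /seziogooziuvpad/ → seziogooziuvpat.

seziogooziuvpat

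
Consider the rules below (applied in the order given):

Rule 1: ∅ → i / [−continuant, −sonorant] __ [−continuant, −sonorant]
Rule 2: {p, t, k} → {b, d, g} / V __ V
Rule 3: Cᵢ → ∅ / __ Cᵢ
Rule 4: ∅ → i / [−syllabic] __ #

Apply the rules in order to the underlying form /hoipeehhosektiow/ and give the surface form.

Rule 1 (stop-cluster i-epenthesis): /k/ and /t/ form a stop–stop cluster, so [i] is inserted between them. /hoipeehhosektiow/ → hoipeehhosekitiow.
Rule 2 (intervocalic voicing): /p/ is a voiceless stop between vowels /i/ and /e/, so it voices to [b]. /k/ is a voiceless stop between vowels /e/ and /i/, so it voices to [g]. /t/ is a voiceless stop between vowels /i/ and /i/, so it voices to [d]. /hoipeehhosekitiow/ → hoibeehhosegidiow.
Rule 3 (degemination): /hh/ is a geminate; the first /h/ deletes. /hoibeehhosegidiow/ → hoibeehosegidiow.
Rule 4 (final i-epenthesis): the form ends in the consonant /w/, so [i] is inserted word-finally. /hoibeehosegidiow/ → hoibeehosegidiowi.

hoibeehosegidiowi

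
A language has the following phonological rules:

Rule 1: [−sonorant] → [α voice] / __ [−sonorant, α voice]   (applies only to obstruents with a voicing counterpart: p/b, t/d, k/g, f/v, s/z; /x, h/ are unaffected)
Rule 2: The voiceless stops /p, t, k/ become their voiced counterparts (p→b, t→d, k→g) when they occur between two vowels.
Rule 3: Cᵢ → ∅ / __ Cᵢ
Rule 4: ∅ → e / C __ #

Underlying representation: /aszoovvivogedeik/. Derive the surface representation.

azoovivogedeike

Rule 1 (regressive voicing assimilation): /s/ precedes the voiced obstruent /z/, so it voices to [z] by assimilation. /aszoovvivogedeik/ → azzoovvivogedeik.
Rule 2 (intervocalic voicing): no segment meets the environment; /azzoovvivogedeik/ is unchanged.
Rule 3 (degemination): /zz/ is a geminate; the first /z/ deletes. /vv/ is a geminate; the first /v/ deletes. /azzoovvivogedeik/ → azoovivogedeik.
Rule 4 (final e-epenthesis): the form ends in the consonant /k/, so [e] is inserted word-finally. /azoovivogedeik/ → azoovivogedeike.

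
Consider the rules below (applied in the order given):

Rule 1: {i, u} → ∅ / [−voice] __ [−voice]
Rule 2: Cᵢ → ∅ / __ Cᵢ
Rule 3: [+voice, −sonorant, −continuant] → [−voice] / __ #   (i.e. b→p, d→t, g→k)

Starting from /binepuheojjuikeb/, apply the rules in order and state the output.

Rule 1 (high vowel syncope): /u/ is a high vowel flanked by voiceless consonants /p/ and /h/, so it deletes. /binepuheojjuikeb/ → binepheojjuikeb.
Rule 2 (degemination): /jj/ is a geminate; the first /j/ deletes. /binepheojjuikeb/ → binepheojuikeb.
Rule 3 (final devoicing): /b/ is a voiced stop in word-final position, so it devoices to [p]. /binepheojuikeb/ → binepheojuikep.

binepheojuikep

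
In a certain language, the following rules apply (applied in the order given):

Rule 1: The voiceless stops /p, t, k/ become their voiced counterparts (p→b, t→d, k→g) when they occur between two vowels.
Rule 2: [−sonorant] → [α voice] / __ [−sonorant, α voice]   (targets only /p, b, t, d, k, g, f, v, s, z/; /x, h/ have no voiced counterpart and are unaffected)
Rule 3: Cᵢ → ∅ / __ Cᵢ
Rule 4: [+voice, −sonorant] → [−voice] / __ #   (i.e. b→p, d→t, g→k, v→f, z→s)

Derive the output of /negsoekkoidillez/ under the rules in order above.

Rule 1 (intervocalic voicing): no segment meets the environment; /negsoekkoidillez/ is unchanged.
Rule 2 (regressive voicing assimilation): /g/ precedes the voiceless obstruent /s/, so it devoices to [k] by assimilation. /negsoekkoidillez/ → neksoekkoidillez.
Rule 3 (degemination): /kk/ is a geminate; the first /k/ deletes. /ll/ is a geminate; the first /l/ deletes. /neksoekkoidillez/ → neksoekoidilez.
Rule 4 (final devoicing): /z/ is a voiced obstruent in word-final position, so it devoices to [s]. /neksoekoidilez/ → neksoekoidiles.

neksoekoidiles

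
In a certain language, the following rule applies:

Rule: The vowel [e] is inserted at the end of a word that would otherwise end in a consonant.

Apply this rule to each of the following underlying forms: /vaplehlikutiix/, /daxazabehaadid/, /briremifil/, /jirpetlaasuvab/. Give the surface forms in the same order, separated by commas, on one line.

/vaplehlikutiix/: the form ends in the consonant /x/, so [e] is inserted word-finally. → [vaplehlikutiixe].
/daxazabehaadid/: the form ends in the consonant /d/, so [e] is inserted word-finally. → [daxazabehaadide].
/briremifil/: the form ends in the consonant /l/, so [e] is inserted word-finally. → [briremifile].
/jirpetlaasuvab/: the form ends in the consonant /b/, so [e] is inserted word-finally. → [jirpetlaasuvabe].

vaplehlikutiixe, daxazabehaadide, briremifile, jirpetlaasuvabe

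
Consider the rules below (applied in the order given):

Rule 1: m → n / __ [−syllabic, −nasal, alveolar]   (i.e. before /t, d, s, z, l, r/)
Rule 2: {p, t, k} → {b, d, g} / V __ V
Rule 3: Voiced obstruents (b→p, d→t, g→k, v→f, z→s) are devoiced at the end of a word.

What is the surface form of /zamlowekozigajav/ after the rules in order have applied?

zanlowegozigajaf

Rule 1 (nasal place assimilation): /m/ precedes the alveolar consonant /l/, so it assimilates in place to [n]. /zamlowekozigajav/ → zanlowekozigajav.
Rule 2 (intervocalic voicing): /k/ is a voiceless stop between vowels /e/ and /o/, so it voices to [g]. /zanlowekozigajav/ → zanlowegozigajav.
Rule 3 (final devoicing): /v/ is a voiced obstruent in word-final position, so it devoices to [f]. /zanlowegozigajav/ → zanlowegozigajaf.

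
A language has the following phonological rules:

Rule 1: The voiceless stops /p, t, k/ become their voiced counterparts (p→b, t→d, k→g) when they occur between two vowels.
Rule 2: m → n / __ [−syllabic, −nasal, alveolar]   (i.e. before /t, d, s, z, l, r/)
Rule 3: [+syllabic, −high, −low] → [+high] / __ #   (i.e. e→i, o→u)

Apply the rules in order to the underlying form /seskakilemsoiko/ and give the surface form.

seskagilensoigu

Rule 1 (intervocalic voicing): /k/ is a voiceless stop between vowels /a/ and /i/, so it voices to [g]. /k/ is a voiceless stop between vowels /i/ and /o/, so it voices to [g]. /seskakilemsoiko/ → seskagilemsoigo.
Rule 2 (nasal place assimilation): /m/ precedes the alveolar consonant /s/, so it assimilates in place to [n]. /seskagilemsoigo/ → seskagilensoigo.
Rule 3 (final vowel raising): /o/ is a mid vowel in word-final position, so it raises to [u]. /seskagilensoigo/ → seskagilensoigu.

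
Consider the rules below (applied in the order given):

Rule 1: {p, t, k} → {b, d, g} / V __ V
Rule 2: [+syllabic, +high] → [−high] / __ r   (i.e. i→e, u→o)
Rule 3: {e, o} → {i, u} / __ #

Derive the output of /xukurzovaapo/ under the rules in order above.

xugorzovaabu

Rule 1 (intervocalic voicing): /k/ is a voiceless stop between vowels /u/ and /u/, so it voices to [g]. /p/ is a voiceless stop between vowels /a/ and /o/, so it voices to [b]. /xukurzovaapo/ → xugurzovaabo.
Rule 2 (pre-rhotic lowering): /u/ is a high vowel immediately before /r/, so it lowers to [o]. /xugurzovaabo/ → xugorzovaabo.
Rule 3 (final vowel raising): /o/ is a mid vowel in word-final position, so it raises to [u]. /xugorzovaabo/ → xugorzovaabu.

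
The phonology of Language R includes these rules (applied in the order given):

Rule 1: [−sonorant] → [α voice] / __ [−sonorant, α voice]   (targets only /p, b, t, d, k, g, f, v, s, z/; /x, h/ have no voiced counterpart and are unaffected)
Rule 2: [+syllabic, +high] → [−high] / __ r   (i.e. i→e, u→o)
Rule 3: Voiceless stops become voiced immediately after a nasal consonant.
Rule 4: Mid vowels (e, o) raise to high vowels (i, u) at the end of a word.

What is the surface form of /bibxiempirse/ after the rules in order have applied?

bipxiembersi

Rule 1 (regressive voicing assimilation): /b/ precedes the voiceless obstruent /x/, so it devoices to [p] by assimilation. /bibxiempirse/ → bipxiempirse.
Rule 2 (pre-rhotic lowering): /i/ is a high vowel immediately before /r/, so it lowers to [e]. /bipxiempirse/ → bipxiemperse.
Rule 3 (post-nasal voicing): /p/ is a voiceless stop immediately after the nasal /m/, so it voices to [b]. /bipxiemperse/ → bipxiemberse.
Rule 4 (final vowel raising): /e/ is a mid vowel in word-final position, so it raises to [i]. /bipxiemberse/ → bipxiembersi.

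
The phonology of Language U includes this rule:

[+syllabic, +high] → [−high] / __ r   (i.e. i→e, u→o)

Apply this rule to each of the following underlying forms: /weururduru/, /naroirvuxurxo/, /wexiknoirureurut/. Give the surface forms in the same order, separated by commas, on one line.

weorordoru, naroervuxorxo, wexiknoeroreorut

/weururduru/: /u/ is a high vowel immediately before /r/, so it lowers to [o]. /u/ is a high vowel immediately before /r/, so it lowers to [o]. /u/ is a high vowel immediately before /r/, so it lowers to [o]. → [weorordoru].
/naroirvuxurxo/: /i/ is a high vowel immediately before /r/, so it lowers to [e]. /u/ is a high vowel immediately before /r/, so it lowers to [o]. → [naroervuxorxo].
/wexiknoirureurut/: /i/ is a high vowel immediately before /r/, so it lowers to [e]. /u/ is a high vowel immediately before /r/, so it lowers to [o]. /u/ is a high vowel immediately before /r/, so it lowers to [o]. → [wexiknoeroreorut].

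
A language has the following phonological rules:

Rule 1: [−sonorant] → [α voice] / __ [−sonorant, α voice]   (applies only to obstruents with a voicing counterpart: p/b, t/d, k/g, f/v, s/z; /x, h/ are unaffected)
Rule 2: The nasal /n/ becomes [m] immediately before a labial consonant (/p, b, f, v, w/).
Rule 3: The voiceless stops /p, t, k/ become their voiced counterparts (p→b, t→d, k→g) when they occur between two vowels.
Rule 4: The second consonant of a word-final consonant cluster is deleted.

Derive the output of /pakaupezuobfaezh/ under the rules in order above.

Rule 1 (regressive voicing assimilation): /b/ precedes the voiceless obstruent /f/, so it devoices to [p] by assimilation. /z/ precedes the voiceless obstruent /h/, so it devoices to [s] by assimilation. /pakaupezuobfaezh/ → pakaupezuopfaesh.
Rule 2 (nasal place assimilation): no segment meets the environment; /pakaupezuopfaesh/ is unchanged.
Rule 3 (intervocalic voicing): /k/ is a voiceless stop between vowels /a/ and /a/, so it voices to [g]. /p/ is a voiceless stop between vowels /u/ and /e/, so it voices to [b]. /pakaupezuopfaesh/ → pagaubezuopfaesh.
Rule 4 (final cluster simplification): /h/ is the second consonant of a word-final cluster /sh/, so it deletes. /pagaubezuopfaesh/ → pagaubezuopfaes.

pagaubezuopfaes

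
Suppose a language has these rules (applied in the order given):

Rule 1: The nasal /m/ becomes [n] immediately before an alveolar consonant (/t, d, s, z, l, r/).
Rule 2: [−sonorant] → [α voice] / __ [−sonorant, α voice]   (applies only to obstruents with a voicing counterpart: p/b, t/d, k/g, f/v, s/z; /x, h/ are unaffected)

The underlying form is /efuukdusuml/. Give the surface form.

efuugdusunl

Rule 1 (nasal place assimilation): /m/ precedes the alveolar consonant /l/, so it assimilates in place to [n]. /efuukdusuml/ → efuukdusunl.
Rule 2 (regressive voicing assimilation): /k/ precedes the voiced obstruent /d/, so it voices to [g] by assimilation. /efuukdusunl/ → efuugdusunl.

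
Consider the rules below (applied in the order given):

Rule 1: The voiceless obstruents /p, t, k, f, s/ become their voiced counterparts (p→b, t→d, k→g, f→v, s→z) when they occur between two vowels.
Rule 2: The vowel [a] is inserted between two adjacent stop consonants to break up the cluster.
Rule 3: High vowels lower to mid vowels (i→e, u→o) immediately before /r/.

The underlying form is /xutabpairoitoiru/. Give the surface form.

xudabapaeroidoeru

Rule 1 (intervocalic voicing): /t/ is a voiceless obstruent between vowels /u/ and /a/, so it voices to [d]. /t/ is a voiceless obstruent between vowels /i/ and /o/, so it voices to [d]. /xutabpairoitoiru/ → xudabpairoidoiru.
Rule 2 (stop-cluster a-epenthesis): /b/ and /p/ form a stop–stop cluster, so [a] is inserted between them. /xudabpairoidoiru/ → xudabapairoidoiru.
Rule 3 (pre-rhotic lowering): /i/ is a high vowel immediately before /r/, so it lowers to [e]. /i/ is a high vowel immediately before /r/, so it lowers to [e]. /xudabapairoidoiru/ → xudabapaeroidoeru.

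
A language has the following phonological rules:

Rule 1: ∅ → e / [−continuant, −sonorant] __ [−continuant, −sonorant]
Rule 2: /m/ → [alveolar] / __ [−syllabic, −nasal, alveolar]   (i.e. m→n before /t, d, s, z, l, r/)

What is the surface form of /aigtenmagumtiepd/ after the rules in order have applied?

Rule 1 (stop-cluster e-epenthesis): /g/ and /t/ form a stop–stop cluster, so [e] is inserted between them. /p/ and /d/ form a stop–stop cluster, so [e] is inserted between them. /aigtenmagumtiepd/ → aigetenmagumtieped.
Rule 2 (nasal place assimilation): /m/ precedes the alveolar consonant /t/, so it assimilates in place to [n]. /aigetenmagumtieped/ → aigetenmaguntieped.

aigetenmaguntieped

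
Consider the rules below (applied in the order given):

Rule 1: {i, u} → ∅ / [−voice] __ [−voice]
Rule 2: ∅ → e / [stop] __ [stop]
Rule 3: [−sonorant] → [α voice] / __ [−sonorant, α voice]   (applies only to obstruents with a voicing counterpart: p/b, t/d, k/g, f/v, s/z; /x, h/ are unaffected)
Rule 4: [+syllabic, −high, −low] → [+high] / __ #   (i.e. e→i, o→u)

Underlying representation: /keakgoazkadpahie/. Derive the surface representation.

keakegoaskadepahii

Rule 1 (high vowel syncope): no segment meets the environment; /keakgoazkadpahie/ is unchanged.
Rule 2 (stop-cluster e-epenthesis): /k/ and /g/ form a stop–stop cluster, so [e] is inserted between them. /d/ and /p/ form a stop–stop cluster, so [e] is inserted between them. /keakgoazkadpahie/ → keakegoazkadepahie.
Rule 3 (regressive voicing assimilation): /z/ precedes the voiceless obstruent /k/, so it devoices to [s] by assimilation. /keakegoazkadepahie/ → keakegoaskadepahie.
Rule 4 (final vowel raising): /e/ is a mid vowel in word-final position, so it raises to [i]. /keakegoaskadepahie/ → keakegoaskadepahii.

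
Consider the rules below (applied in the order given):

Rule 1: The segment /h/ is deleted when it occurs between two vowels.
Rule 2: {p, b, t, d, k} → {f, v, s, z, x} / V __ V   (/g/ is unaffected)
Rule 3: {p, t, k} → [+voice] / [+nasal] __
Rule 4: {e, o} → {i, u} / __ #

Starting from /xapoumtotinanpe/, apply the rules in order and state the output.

xafoumdosinanbi

Rule 1 (intervocalic h-deletion): no segment meets the environment; /xapoumtotinanpe/ is unchanged.
Rule 2 (intervocalic spirantization): /p/ is a stop between vowels /a/ and /o/, so it spirantizes to the fricative [f]. /t/ is a stop between vowels /o/ and /i/, so it spirantizes to the fricative [s]. /xapoumtotinanpe/ → xafoumtosinanpe.
Rule 3 (post-nasal voicing): /t/ is a voiceless stop immediately after the nasal /m/, so it voices to [d]. /p/ is a voiceless stop immediately after the nasal /n/, so it voices to [b]. /xafoumtosinanpe/ → xafoumdosinanbe.
Rule 4 (final vowel raising): /e/ is a mid vowel in word-final position, so it raises to [i]. /xafoumdosinanbe/ → xafoumdosinanbi.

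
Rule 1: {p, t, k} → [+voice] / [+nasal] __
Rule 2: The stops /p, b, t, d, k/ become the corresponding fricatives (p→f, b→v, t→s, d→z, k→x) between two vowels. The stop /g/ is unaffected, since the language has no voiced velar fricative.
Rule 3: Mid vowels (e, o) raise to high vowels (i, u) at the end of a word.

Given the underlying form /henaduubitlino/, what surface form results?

Rule 1 (post-nasal voicing): no segment meets the environment; /henaduubitlino/ is unchanged.
Rule 2 (intervocalic spirantization): /d/ is a stop between vowels /a/ and /u/, so it spirantizes to the fricative [z]. /b/ is a stop between vowels /u/ and /i/, so it spirantizes to the fricative [v]. /henaduubitlino/ → henazuuvitlino.
Rule 3 (final vowel raising): /o/ is a mid vowel in word-final position, so it raises to [u]. /henazuuvitlino/ → henazuuvitlinu.

henazuuvitlinu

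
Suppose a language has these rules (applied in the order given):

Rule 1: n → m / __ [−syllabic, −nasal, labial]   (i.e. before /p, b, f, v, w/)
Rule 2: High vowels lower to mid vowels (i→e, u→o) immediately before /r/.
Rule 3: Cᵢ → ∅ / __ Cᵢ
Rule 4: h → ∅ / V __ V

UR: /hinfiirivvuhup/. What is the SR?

Rule 1 (nasal place assimilation): /n/ precedes the labial consonant /f/, so it assimilates in place to [m]. /hinfiirivvuhup/ → himfiirivvuhup.
Rule 2 (pre-rhotic lowering): /i/ is a high vowel immediately before /r/, so it lowers to [e]. /himfiirivvuhup/ → himfierivvuhup.
Rule 3 (degemination): /vv/ is a geminate; the first /v/ deletes. /himfierivvuhup/ → himfierivuhup.
Rule 4 (intervocalic h-deletion): /h/ occurs between vowels /u/ and /u/, so it deletes. /himfierivuhup/ → himfierivuup.

himfierivuup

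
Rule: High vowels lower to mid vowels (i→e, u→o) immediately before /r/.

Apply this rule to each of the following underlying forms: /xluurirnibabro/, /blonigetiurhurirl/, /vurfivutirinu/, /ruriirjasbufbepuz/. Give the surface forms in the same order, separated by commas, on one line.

xluorernibabro, blonigetiorhorerl, vorfivuterinu, rorierjasbufbepuz

/xluurirnibabro/: /u/ is a high vowel immediately before /r/, so it lowers to [o]. /i/ is a high vowel immediately before /r/, so it lowers to [e]. → [xluorernibabro].
/blonigetiurhurirl/: /u/ is a high vowel immediately before /r/, so it lowers to [o]. /u/ is a high vowel immediately before /r/, so it lowers to [o]. /i/ is a high vowel immediately before /r/, so it lowers to [e]. → [blonigetiorhorerl].
/vurfivutirinu/: /u/ is a high vowel immediately before /r/, so it lowers to [o]. /i/ is a high vowel immediately before /r/, so it lowers to [e]. → [vorfivuterinu].
/ruriirjasbufbepuz/: /u/ is a high vowel immediately before /r/, so it lowers to [o]. /i/ is a high vowel immediately before /r/, so it lowers to [e]. → [rorierjasbufbepuz].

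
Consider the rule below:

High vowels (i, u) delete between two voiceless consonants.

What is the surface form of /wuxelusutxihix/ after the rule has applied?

wuxelustxhx

/u/ is a high vowel flanked by voiceless consonants /s/ and /t/, so it deletes.
/i/ is a high vowel flanked by voiceless consonants /x/ and /h/, so it deletes.
/i/ is a high vowel flanked by voiceless consonants /h/ and /x/, so it deletes.
The other instances of /u/ do not occur in the required environment and remain unchanged.
Surface form: [wuxelustxhx].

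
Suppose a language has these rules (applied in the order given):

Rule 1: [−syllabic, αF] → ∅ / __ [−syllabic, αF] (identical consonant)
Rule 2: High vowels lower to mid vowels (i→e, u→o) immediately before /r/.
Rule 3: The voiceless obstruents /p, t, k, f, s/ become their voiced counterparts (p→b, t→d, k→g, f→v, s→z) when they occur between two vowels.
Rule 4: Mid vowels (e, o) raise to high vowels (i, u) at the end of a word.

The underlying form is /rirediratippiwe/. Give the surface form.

rerederadibiwi

Rule 1 (degemination): /pp/ is a geminate; the first /p/ deletes. /rirediratippiwe/ → rirediratipiwe.
Rule 2 (pre-rhotic lowering): /i/ is a high vowel immediately before /r/, so it lowers to [e]. /i/ is a high vowel immediately before /r/, so it lowers to [e]. /rirediratipiwe/ → rerederatipiwe.
Rule 3 (intervocalic voicing): /t/ is a voiceless obstruent between vowels /a/ and /i/, so it voices to [d]. /p/ is a voiceless obstruent between vowels /i/ and /i/, so it voices to [b]. /rerederatipiwe/ → rerederadibiwe.
Rule 4 (final vowel raising): /e/ is a mid vowel in word-final position, so it raises to [i]. /rerederadibiwe/ → rerederadibiwi.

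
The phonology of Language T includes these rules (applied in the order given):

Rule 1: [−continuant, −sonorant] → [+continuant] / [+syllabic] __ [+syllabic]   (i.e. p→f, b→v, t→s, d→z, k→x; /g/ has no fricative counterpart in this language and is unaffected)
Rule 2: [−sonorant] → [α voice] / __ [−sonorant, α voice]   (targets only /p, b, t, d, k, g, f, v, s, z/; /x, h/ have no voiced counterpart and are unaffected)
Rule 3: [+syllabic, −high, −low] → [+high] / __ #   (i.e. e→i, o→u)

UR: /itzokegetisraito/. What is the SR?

idzoxegesisraisu

Rule 1 (intervocalic spirantization): /k/ is a stop between vowels /o/ and /e/, so it spirantizes to the fricative [x]. /t/ is a stop between vowels /e/ and /i/, so it spirantizes to the fricative [s]. /t/ is a stop between vowels /i/ and /o/, so it spirantizes to the fricative [s]. /itzokegetisraito/ → itzoxegesisraiso.
Rule 2 (regressive voicing assimilation): /t/ precedes the voiced obstruent /z/, so it voices to [d] by assimilation. /itzoxegesisraiso/ → idzoxegesisraiso.
Rule 3 (final vowel raising): /o/ is a mid vowel in word-final position, so it raises to [u]. /idzoxegesisraiso/ → idzoxegesisraisu.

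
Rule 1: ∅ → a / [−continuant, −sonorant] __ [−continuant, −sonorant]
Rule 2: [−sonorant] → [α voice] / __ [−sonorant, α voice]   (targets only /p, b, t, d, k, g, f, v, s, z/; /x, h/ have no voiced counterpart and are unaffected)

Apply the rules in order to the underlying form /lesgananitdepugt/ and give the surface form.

Rule 1 (stop-cluster a-epenthesis): /t/ and /d/ form a stop–stop cluster, so [a] is inserted between them. /g/ and /t/ form a stop–stop cluster, so [a] is inserted between them. /lesgananitdepugt/ → lesgananitadepugat.
Rule 2 (regressive voicing assimilation): /s/ precedes the voiced obstruent /g/, so it voices to [z] by assimilation. /lesgananitadepugat/ → lezgananitadepugat.

lezgananitadepugat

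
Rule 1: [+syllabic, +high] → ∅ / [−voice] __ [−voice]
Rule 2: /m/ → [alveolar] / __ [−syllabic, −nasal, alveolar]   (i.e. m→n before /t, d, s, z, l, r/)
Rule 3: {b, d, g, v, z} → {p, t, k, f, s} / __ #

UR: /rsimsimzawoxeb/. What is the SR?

rsinsinzawoxep

Rule 1 (high vowel syncope): no segment meets the environment; /rsimsimzawoxeb/ is unchanged.
Rule 2 (nasal place assimilation): /m/ precedes the alveolar consonant /s/, so it assimilates in place to [n]. /m/ precedes the alveolar consonant /z/, so it assimilates in place to [n]. /rsimsimzawoxeb/ → rsinsinzawoxeb.
Rule 3 (final devoicing): /b/ is a voiced obstruent in word-final position, so it devoices to [p]. /rsinsinzawoxeb/ → rsinsinzawoxep.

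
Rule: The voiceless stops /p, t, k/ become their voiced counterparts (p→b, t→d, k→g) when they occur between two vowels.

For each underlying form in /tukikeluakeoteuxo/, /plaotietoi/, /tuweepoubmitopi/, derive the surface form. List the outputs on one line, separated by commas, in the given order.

/tukikeluakeoteuxo/: /k/ is a voiceless stop between vowels /u/ and /i/, so it voices to [g]. /k/ is a voiceless stop between vowels /i/ and /e/, so it voices to [g]. /k/ is a voiceless stop between vowels /a/ and /e/, so it voices to [g]. /t/ is a voiceless stop between vowels /o/ and /e/, so it voices to [d]. → [tugigeluageodeuxo].
/plaotietoi/: /t/ is a voiceless stop between vowels /o/ and /i/, so it voices to [d]. /t/ is a voiceless stop between vowels /e/ and /o/, so it voices to [d]. → [plaodiedoi].
/tuweepoubmitopi/: /p/ is a voiceless stop between vowels /e/ and /o/, so it voices to [b]. /t/ is a voiceless stop between vowels /i/ and /o/, so it voices to [d]. /p/ is a voiceless stop between vowels /o/ and /i/, so it voices to [b]. → [tuweeboubmidobi].

tugigeluageodeuxo, plaodiedoi, tuweeboubmidobi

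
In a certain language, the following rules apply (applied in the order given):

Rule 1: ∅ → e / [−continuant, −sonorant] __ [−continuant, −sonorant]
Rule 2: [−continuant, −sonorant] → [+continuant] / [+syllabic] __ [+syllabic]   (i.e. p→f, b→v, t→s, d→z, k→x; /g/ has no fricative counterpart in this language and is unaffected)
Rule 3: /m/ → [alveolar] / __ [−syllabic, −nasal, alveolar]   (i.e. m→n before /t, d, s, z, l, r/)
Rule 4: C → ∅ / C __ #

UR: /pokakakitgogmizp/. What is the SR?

poxaxaxisegogmiz

Rule 1 (stop-cluster e-epenthesis): /t/ and /g/ form a stop–stop cluster, so [e] is inserted between them. /pokakakitgogmizp/ → pokakakitegogmizp.
Rule 2 (intervocalic spirantization): /k/ is a stop between vowels /o/ and /a/, so it spirantizes to the fricative [x]. /k/ is a stop between vowels /a/ and /a/, so it spirantizes to the fricative [x]. /k/ is a stop between vowels /a/ and /i/, so it spirantizes to the fricative [x]. /t/ is a stop between vowels /i/ and /e/, so it spirantizes to the fricative [s]. /pokakakitegogmizp/ → poxaxaxisegogmizp.
Rule 3 (nasal place assimilation): no segment meets the environment; /poxaxaxisegogmizp/ is unchanged.
Rule 4 (final cluster simplification): /p/ is the second consonant of a word-final cluster /zp/, so it deletes. /poxaxaxisegogmizp/ → poxaxaxisegogmiz.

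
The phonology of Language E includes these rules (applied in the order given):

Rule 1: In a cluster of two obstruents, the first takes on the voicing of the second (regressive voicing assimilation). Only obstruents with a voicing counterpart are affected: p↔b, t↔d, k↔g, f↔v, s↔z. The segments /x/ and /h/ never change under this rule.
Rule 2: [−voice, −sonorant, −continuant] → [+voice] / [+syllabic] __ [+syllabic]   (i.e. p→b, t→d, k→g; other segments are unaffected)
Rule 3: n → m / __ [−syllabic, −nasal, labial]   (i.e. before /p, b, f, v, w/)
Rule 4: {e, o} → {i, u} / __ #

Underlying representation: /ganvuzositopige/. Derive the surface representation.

Rule 1 (regressive voicing assimilation): no segment meets the environment; /ganvuzositopige/ is unchanged.
Rule 2 (intervocalic voicing): /t/ is a voiceless stop between vowels /i/ and /o/, so it voices to [d]. /p/ is a voiceless stop between vowels /o/ and /i/, so it voices to [b]. /ganvuzositopige/ → ganvuzosidobige.
Rule 3 (nasal place assimilation): /n/ precedes the labial consonant /v/, so it assimilates in place to [m]. /ganvuzosidobige/ → gamvuzosidobige.
Rule 4 (final vowel raising): /e/ is a mid vowel in word-final position, so it raises to [i]. /gamvuzosidobige/ → gamvuzosidobigi.

gamvuzosidobigi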